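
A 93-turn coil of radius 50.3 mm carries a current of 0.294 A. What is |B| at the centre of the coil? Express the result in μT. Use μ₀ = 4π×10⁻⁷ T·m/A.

B ≈ 342 μT

For an N-turn flat coil, B = Nμ₀I/(2R) with R = 0.0503 m.
B = 93 × 3.67×10⁻⁶ T = 3.42×10⁻⁴ T.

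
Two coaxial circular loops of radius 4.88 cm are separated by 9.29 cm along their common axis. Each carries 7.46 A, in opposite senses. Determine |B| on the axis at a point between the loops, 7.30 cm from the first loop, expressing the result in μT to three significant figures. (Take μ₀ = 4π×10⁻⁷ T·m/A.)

Each loop contributes B = μ₀IR²/[2(R²+z²)^(3/2)] on the axis, with z measured from that loop.
Loop 1 (z = 0.073 m): B₁ = 1.65×10⁻⁵ T. Loop 2 (z = 0.0199 m): B₂ = 7.63×10⁻⁵ T.
The fields oppose: B = |B₁ − B₂| = 5.98×10⁻⁵ T.

B ≈ 59.8 μT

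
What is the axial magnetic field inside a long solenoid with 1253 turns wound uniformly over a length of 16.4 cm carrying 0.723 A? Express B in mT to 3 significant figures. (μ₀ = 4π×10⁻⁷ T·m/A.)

B ≈ 6.94 mT

Inside a long solenoid, B = μ₀nI with n = 7640 turns/m.
B = 4π×10⁻⁷ × 7640 × 0.723 = 6.94×10⁻³ T.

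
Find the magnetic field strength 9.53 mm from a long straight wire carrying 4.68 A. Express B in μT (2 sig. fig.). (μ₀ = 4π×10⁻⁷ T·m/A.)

For an infinitely long straight wire, B = μ₀I/(2πd).
B = (4π×10⁻⁷ × 4.68) / (2π × 0.00953) = 9.82×10⁻⁵ T.

B ≈ 98 μT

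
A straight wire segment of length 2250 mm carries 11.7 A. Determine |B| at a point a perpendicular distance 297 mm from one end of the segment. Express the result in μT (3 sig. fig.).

B ≈ 3.91 μT

For a finite straight segment, B = (μ₀I/4πd)(sinθ₁ + sinθ₂), where θ₁, θ₂ are the angles from the perpendicular to each end.
The perpendicular foot is at one end, so the two end-offsets along the wire are 0 and L = 2.25 m.
sinθ₁ = 0/√(0²+0.297²) = 0.0000; sinθ₂ = 2.25/√(2.25²+0.297²) = 0.9914.
B = (4π×10⁻⁷ × 11.7) / (4π × 0.297) × (0.0000 + 0.9914) = 3.91×10⁻⁶ T.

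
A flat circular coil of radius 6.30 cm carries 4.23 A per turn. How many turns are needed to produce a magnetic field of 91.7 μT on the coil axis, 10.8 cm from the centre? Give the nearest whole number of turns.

N = 17

For an N-turn coil, B = Nμ₀IR²/[2(R²+z²)^(3/2)]. A single turn gives B₁ = 5.40×10⁻⁶ T with R = 0.063 m, z = 0.108 m.
N = B/B₁ = 9.17×10⁻⁵ / 5.40×10⁻⁶ = 16.99.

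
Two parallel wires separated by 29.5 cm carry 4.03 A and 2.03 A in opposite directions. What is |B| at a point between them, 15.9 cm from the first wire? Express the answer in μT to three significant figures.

B ≈ 8.05 μT

Each long wire gives B = μ₀I/(2πd). Distances are d₁ = 0.159 m and d₂ = 0.136 m.
B₁ = 5.07×10⁻⁶ T, B₂ = 2.99×10⁻⁶ T.
Between antiparallel currents both contributions point the same way, so they add. B = B₁ + B₂ = 5.07×10⁻⁶ + 2.99×10⁻⁶ = 8.05×10⁻⁶ T.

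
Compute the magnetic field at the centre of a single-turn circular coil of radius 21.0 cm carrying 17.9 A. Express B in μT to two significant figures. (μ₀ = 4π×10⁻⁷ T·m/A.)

At the centre of a circular loop the Biot–Savart law gives B = μ₀I/(2R).
B = (4π×10⁻⁷ × 17.9) / (2 × 0.21) = 5.36×10⁻⁵ T.

B ≈ 54 μT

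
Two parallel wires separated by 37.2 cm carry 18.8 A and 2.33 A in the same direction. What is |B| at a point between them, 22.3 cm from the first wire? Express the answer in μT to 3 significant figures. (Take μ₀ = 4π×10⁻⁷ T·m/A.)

B ≈ 13.7 μT

Each long wire gives B = μ₀I/(2πd). Distances are d₁ = 0.223 m and d₂ = 0.149 m.
B₁ = 1.69×10⁻⁵ T, B₂ = 3.13×10⁻⁶ T.
Between parallel currents the two contributions point in opposite directions, so they subtract. B = |B₁ − B₂| = |1.69×10⁻⁵ − 3.13×10⁻⁶| = 1.37×10⁻⁵ T.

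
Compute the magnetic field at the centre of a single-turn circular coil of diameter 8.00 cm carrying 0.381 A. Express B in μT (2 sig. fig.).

At the centre of a circular loop the Biot–Savart law gives B = μ₀I/(2R) (so R = 0.04 m).
B = (4π×10⁻⁷ × 0.381) / (2 × 0.04) = 5.98×10⁻⁶ T.

B ≈ 6.0 μT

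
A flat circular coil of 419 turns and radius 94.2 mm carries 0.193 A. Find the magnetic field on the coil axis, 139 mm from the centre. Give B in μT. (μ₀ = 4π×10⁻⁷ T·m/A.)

B ≈ 95.2 μT

For an N-turn flat coil, B = Nμ₀IR²/[2(R²+z²)^(3/2)] with R = 0.0942 m, z = 0.139 m.
B = 419 × 2.27×10⁻⁷ T = 9.52×10⁻⁵ T.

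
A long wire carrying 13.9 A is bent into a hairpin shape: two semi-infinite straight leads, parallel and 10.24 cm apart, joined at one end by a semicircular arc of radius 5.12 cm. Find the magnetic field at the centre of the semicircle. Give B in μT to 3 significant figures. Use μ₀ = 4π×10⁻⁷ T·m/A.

B ≈ 140 μT

The semicircular arc contributes B_arc = μ₀I·π/(4πR) = μ₀I/(4R) = 8.53×10⁻⁵ T.
Each semi-infinite lead is at perpendicular distance R = 0.0512 m from the centre, with the perpendicular foot at its near end, so it contributes μ₀I/(4πR); both point the same way, together 5.43×10⁻⁵ T.
Arc and leads all point the same direction: B = 8.53×10⁻⁵ + 5.43×10⁻⁵ = 1.40×10⁻⁴ T.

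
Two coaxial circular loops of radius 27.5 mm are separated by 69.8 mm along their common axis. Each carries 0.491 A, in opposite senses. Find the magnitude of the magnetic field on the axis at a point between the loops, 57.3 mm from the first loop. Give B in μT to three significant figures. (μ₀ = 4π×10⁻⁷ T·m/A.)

Each loop contributes B = μ₀IR²/[2(R²+z²)^(3/2)] on the axis, with z measured from that loop.
Loop 1 (z = 0.0573 m): B₁ = 9.09×10⁻⁷ T. Loop 2 (z = 0.0125 m): B₂ = 8.46×10⁻⁶ T.
The fields oppose: B = |B₁ − B₂| = 7.56×10⁻⁶ T.

B ≈ 7.56 μT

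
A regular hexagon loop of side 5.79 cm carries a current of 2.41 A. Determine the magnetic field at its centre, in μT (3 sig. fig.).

B ≈ 28.8 μT

Each side is a finite straight segment at perpendicular distance d = a/(2 tan(π/6)) = 0.05014 m from the centre, with end-angles ±π/6.
One side contributes B₁ = (μ₀I/4πd)·2 sin(π/6) = 4.81×10⁻⁶ T.
All 6 sides add in the same direction: B = 6 × 4.81×10⁻⁶ = 2.88×10⁻⁵ T.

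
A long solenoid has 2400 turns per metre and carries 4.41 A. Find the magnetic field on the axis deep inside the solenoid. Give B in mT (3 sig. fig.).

Inside a long solenoid, B = μ₀nI with n = 2400 turns/m.
B = 4π×10⁻⁷ × 2400 × 4.41 = 1.33×10⁻² T.

B ≈ 13.3 mT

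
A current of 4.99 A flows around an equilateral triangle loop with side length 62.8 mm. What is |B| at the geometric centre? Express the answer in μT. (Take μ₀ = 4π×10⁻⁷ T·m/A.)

Each side is a finite straight segment at perpendicular distance d = a/(2 tan(π/3)) = 0.01813 m from the centre, with end-angles ±π/3.
One side contributes B₁ = (μ₀I/4πd)·2 sin(π/3) = 4.77×10⁻⁵ T.
All 3 sides add in the same direction: B = 3 × 4.77×10⁻⁵ = 1.43×10⁻⁴ T.

B ≈ 143 μT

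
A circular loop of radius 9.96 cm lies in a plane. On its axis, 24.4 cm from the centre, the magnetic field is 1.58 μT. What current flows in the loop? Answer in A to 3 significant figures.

I ≈ 4.64 A

On the axis of a loop, B = μ₀IR²/[2(R²+z²)^(3/2)], so I = 2B(R²+z²)^(3/2)/(μ₀R²).
R² + z² = 0.00992 + 0.05954 = 0.06946 m²; raised to 3/2 gives 1.83×10⁻² m³.
I = 2 × 1.58×10⁻⁶ × 1.83×10⁻² / (1.26×10⁻⁶ × 0.00992) = 4.64 A.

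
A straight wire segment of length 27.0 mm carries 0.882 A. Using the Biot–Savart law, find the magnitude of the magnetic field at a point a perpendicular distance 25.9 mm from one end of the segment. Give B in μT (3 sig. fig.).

For a finite straight segment, B = (μ₀I/4πd)(sinθ₁ + sinθ₂), where θ₁, θ₂ are the angles from the perpendicular to each end.
The perpendicular foot is at one end, so the two end-offsets along the wire are 0 and L = 0.027 m.
sinθ₁ = 0/√(0²+0.0259²) = 0.0000; sinθ₂ = 0.027/√(0.027²+0.0259²) = 0.7217.
B = (4π×10⁻⁷ × 0.882) / (4π × 0.0259) × (0.0000 + 0.7217) = 2.46×10⁻⁶ T.

B ≈ 2.46 μT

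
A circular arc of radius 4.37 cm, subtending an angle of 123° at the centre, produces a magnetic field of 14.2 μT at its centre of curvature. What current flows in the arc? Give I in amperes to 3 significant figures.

I ≈ 2.89 A

For a circular arc, B = μ₀Iφ/(4πR) with φ in radians; here φ = 2.147 rad.
So I = 4πRB/(μ₀φ) = 4π × 0.0437 × 1.42×10⁻⁵ / (4π×10⁻⁷ × 2.147) = 2.89 A.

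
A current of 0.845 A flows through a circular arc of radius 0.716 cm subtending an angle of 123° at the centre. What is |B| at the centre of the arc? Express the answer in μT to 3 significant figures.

B ≈ 25.3 μT

The Biot–Savart field of a circular arc at its centre is B = μ₀Iφ/(4πR), with φ = 2.147 rad.
B = (4π×10⁻⁷ × 0.845 × 2.147) / (4π × 0.00716) = 2.53×10⁻⁵ T.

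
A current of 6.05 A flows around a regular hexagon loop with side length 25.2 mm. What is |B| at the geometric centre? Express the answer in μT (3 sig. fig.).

Each side is a finite straight segment at perpendicular distance d = a/(2 tan(π/6)) = 0.02182 m from the centre, with end-angles ±π/6.
One side contributes B₁ = (μ₀I/4πd)·2 sin(π/6) = 2.77×10⁻⁵ T.
All 6 sides add in the same direction: B = 6 × 2.77×10⁻⁵ = 1.66×10⁻⁴ T.

B ≈ 166 μT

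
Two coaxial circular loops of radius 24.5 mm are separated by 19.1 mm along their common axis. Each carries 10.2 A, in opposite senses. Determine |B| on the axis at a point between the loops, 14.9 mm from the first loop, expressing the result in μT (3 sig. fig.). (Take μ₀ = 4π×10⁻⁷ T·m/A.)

B ≈ 87.3 μT

Each loop contributes B = μ₀IR²/[2(R²+z²)^(3/2)] on the axis, with z measured from that loop.
Loop 1 (z = 0.0149 m): B₁ = 1.63×10⁻⁴ T. Loop 2 (z = 0.0042 m): B₂ = 2.50×10⁻⁴ T.
The fields oppose: B = |B₁ − B₂| = 8.73×10⁻⁵ T.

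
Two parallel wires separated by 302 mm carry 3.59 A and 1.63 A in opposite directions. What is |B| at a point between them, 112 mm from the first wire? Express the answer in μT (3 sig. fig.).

Each long wire gives B = μ₀I/(2πd). Distances are d₁ = 0.112 m and d₂ = 0.19 m.
B₁ = 6.41×10⁻⁶ T, B₂ = 1.72×10⁻⁶ T.
Between antiparallel currents both contributions point the same way, so they add. B = B₁ + B₂ = 6.41×10⁻⁶ + 1.72×10⁻⁶ = 8.13×10⁻⁶ T.

B ≈ 8.13 μT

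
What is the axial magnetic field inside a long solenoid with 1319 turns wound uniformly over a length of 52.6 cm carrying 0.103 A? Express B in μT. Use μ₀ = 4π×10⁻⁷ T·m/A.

B ≈ 325 μT

Inside a long solenoid, B = μ₀nI with n = 2508 turns/m.
B = 4π×10⁻⁷ × 2508 × 0.103 = 3.25×10⁻⁴ T.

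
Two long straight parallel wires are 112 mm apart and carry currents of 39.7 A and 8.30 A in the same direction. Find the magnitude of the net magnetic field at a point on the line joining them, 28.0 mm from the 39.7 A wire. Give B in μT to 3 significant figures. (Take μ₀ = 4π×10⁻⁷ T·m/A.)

Each long wire gives B = μ₀I/(2πd). Distances are d₁ = 0.028 m and d₂ = 0.084 m.
B₁ = 2.84×10⁻⁴ T, B₂ = 1.98×10⁻⁵ T.
Between parallel currents the two contributions point in opposite directions, so they subtract. B = |B₁ − B₂| = |2.84×10⁻⁴ − 1.98×10⁻⁵| = 2.64×10⁻⁴ T.

B ≈ 264 μT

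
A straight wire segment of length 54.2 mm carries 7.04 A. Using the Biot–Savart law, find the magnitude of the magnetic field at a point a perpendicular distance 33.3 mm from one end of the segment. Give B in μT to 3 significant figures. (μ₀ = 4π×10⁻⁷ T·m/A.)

For a finite straight segment, B = (μ₀I/4πd)(sinθ₁ + sinθ₂), where θ₁, θ₂ are the angles from the perpendicular to each end.
The perpendicular foot is at one end, so the two end-offsets along the wire are 0 and L = 0.0542 m.
sinθ₁ = 0/√(0²+0.0333²) = 0.0000; sinθ₂ = 0.0542/√(0.0542²+0.0333²) = 0.8520.
B = (4π×10⁻⁷ × 7.04) / (4π × 0.0333) × (0.0000 + 0.8520) = 1.80×10⁻⁵ T.

B ≈ 18.0 μT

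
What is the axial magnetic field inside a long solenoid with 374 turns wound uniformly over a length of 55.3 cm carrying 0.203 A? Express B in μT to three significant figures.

B ≈ 173 μT

Inside a long solenoid, B = μ₀nI with n = 676.3 turns/m.
B = 4π×10⁻⁷ × 676.3 × 0.203 = 1.73×10⁻⁴ T.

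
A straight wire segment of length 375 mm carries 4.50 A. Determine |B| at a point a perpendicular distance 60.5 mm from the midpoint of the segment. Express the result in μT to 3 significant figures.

B ≈ 14.2 μT

For a finite straight segment, B = (μ₀I/4πd)(sinθ₁ + sinθ₂), where θ₁, θ₂ are the angles from the perpendicular to each end.
The perpendicular from the point meets the wire at its midpoint, so each end is L/2 = 0.1875 m away along the wire.
sinθ₁ = 0.1875/√(0.1875²+0.0605²) = 0.9517; sinθ₂ = 0.1875/√(0.1875²+0.0605²) = 0.9517.
B = (4π×10⁻⁷ × 4.50) / (4π × 0.0605) × (0.9517 + 0.9517) = 1.42×10⁻⁵ T.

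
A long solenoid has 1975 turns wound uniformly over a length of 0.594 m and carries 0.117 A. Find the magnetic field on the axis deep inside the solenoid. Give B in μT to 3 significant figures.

Inside a long solenoid, B = μ₀nI with n = 3325 turns/m.
B = 4π×10⁻⁷ × 3325 × 0.117 = 4.89×10⁻⁴ T.

B ≈ 489 μT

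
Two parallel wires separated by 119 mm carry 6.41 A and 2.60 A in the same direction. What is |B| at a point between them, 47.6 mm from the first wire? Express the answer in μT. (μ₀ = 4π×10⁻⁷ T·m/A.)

B ≈ 19.6 μT

Each long wire gives B = μ₀I/(2πd). Distances are d₁ = 0.0476 m and d₂ = 0.0714 m.
B₁ = 2.69×10⁻⁵ T, B₂ = 7.28×10⁻⁶ T.
Between parallel currents the two contributions point in opposite directions, so they subtract. B = |B₁ − B₂| = |2.69×10⁻⁵ − 7.28×10⁻⁶| = 1.96×10⁻⁵ T.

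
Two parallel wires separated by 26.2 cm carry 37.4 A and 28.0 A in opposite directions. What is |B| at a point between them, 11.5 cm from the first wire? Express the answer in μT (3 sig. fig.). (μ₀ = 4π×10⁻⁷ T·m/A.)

B ≈ 103 μT

Each long wire gives B = μ₀I/(2πd). Distances are d₁ = 0.115 m and d₂ = 0.147 m.
B₁ = 6.50×10⁻⁵ T, B₂ = 3.81×10⁻⁵ T.
Between antiparallel currents both contributions point the same way, so they add. B = B₁ + B₂ = 6.50×10⁻⁵ + 3.81×10⁻⁵ = 1.03×10⁻⁴ T.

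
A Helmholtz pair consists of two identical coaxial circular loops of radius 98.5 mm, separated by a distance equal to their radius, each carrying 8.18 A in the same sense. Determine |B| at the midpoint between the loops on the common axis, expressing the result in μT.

Each loop contributes B = μ₀IR²/[2(R²+z²)^(3/2)] on the axis, with z measured from that loop.
Loop 1 (z = 0.04925 m): B₁ = 3.73×10⁻⁵ T. Loop 2 (z = 0.04925 m): B₂ = 3.73×10⁻⁵ T.
The fields add: B = B₁ + B₂ = 7.47×10⁻⁵ T.

B ≈ 74.7 μT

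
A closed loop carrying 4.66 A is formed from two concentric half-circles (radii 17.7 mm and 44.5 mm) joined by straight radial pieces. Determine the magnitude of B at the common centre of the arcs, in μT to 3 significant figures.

B ≈ 49.8 μT

The radial connectors point toward the centre, so dl × r̂ = 0 and they contribute nothing.
Each semicircle gives μ₀I/(4R): inner arc 8.27×10⁻⁵ T, outer arc 3.29×10⁻⁵ T.
The two arcs carry current in opposite angular senses, so their fields oppose: B = |8.27×10⁻⁵ − 3.29×10⁻⁵| = 4.98×10⁻⁵ T.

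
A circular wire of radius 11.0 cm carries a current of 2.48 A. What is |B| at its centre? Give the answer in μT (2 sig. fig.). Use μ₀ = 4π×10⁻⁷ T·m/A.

At the centre of a circular loop the Biot–Savart law gives B = μ₀I/(2R).
B = (4π×10⁻⁷ × 2.48) / (2 × 0.11) = 1.42×10⁻⁵ T.

B ≈ 14 μT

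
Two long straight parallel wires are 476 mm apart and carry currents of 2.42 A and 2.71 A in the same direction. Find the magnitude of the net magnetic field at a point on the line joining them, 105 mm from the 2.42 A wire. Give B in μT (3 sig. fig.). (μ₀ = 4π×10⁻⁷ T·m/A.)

B ≈ 3.15 μT

Each long wire gives B = μ₀I/(2πd). Distances are d₁ = 0.105 m and d₂ = 0.371 m.
B₁ = 4.61×10⁻⁶ T, B₂ = 1.46×10⁻⁶ T.
Between parallel currents the two contributions point in opposite directions, so they subtract. B = |B₁ − B₂| = |4.61×10⁻⁶ − 1.46×10⁻⁶| = 3.15×10⁻⁶ T.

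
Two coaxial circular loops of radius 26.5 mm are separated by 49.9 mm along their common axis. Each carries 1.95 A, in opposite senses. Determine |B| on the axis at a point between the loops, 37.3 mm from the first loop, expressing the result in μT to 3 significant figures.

Each loop contributes B = μ₀IR²/[2(R²+z²)^(3/2)] on the axis, with z measured from that loop.
Loop 1 (z = 0.0373 m): B₁ = 8.98×10⁻⁶ T. Loop 2 (z = 0.0126 m): B₂ = 3.41×10⁻⁵ T.
The fields oppose: B = |B₁ − B₂| = 2.51×10⁻⁵ T.

B ≈ 25.1 μT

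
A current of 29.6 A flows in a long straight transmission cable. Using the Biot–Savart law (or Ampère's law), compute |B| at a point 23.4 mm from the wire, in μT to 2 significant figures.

B ≈ 250 μT

For an infinitely long straight wire, B = μ₀I/(2πd).
B = (4π×10⁻⁷ × 29.6) / (2π × 0.0234) = 2.53×10⁻⁴ T.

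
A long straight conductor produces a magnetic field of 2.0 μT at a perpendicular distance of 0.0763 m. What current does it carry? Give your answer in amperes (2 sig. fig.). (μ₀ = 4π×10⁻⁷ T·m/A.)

I ≈ 0.76 A

For a long straight wire B = μ₀I/(2πd), so I = 2πdB/μ₀.
I = 2π × 0.0763 × 2.00×10⁻⁶ / (4π×10⁻⁷) = 0.763 A.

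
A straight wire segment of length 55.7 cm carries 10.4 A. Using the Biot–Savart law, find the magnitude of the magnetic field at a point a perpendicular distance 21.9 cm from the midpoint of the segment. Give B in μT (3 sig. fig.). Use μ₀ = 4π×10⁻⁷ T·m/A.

For a finite straight segment, B = (μ₀I/4πd)(sinθ₁ + sinθ₂), where θ₁, θ₂ are the angles from the perpendicular to each end.
The perpendicular from the point meets the wire at its midpoint, so each end is L/2 = 0.2785 m away along the wire.
sinθ₁ = 0.2785/√(0.2785²+0.219²) = 0.7861; sinθ₂ = 0.2785/√(0.2785²+0.219²) = 0.7861.
B = (4π×10⁻⁷ × 10.4) / (4π × 0.219) × (0.7861 + 0.7861) = 7.47×10⁻⁶ T.

B ≈ 7.47 μT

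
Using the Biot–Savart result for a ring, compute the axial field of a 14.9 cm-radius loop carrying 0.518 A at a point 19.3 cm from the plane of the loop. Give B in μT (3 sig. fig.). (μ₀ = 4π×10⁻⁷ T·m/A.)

On the axis of a circular loop, B = μ₀IR² / [2(R²+z²)^(3/2)].
R² + z² = (0.149)² + (0.193)² = 0.05945 m², and (R²+z²)^(3/2) = 1.45×10⁻² m³.
B = (4π×10⁻⁷ × 0.518 × 0.0222) / (2 × 1.45×10⁻²) = 4.98×10⁻⁷ T.

B ≈ 0.498 μT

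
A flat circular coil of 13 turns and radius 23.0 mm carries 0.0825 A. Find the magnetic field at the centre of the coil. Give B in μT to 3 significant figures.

B ≈ 29.3 μT

For an N-turn flat coil, B = Nμ₀I/(2R) with R = 0.023 m.
B = 13 × 2.25×10⁻⁶ T = 2.93×10⁻⁵ T.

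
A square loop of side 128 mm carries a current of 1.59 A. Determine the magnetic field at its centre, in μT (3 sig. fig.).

B ≈ 14.1 μT

Each side is a finite straight segment at perpendicular distance d = a/(2 tan(π/4)) = 0.064 m from the centre, with end-angles ±π/4.
One side contributes B₁ = (μ₀I/4πd)·2 sin(π/4) = 3.51×10⁻⁶ T.
All 4 sides add in the same direction: B = 4 × 3.51×10⁻⁶ = 1.41×10⁻⁵ T.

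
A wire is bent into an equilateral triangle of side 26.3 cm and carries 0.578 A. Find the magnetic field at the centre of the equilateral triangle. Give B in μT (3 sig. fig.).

B ≈ 3.96 μT

Each side is a finite straight segment at perpendicular distance d = a/(2 tan(π/3)) = 0.07592 m from the centre, with end-angles ±π/3.
One side contributes B₁ = (μ₀I/4πd)·2 sin(π/3) = 1.32×10⁻⁶ T.
All 3 sides add in the same direction: B = 3 × 1.32×10⁻⁶ = 3.96×10⁻⁶ T.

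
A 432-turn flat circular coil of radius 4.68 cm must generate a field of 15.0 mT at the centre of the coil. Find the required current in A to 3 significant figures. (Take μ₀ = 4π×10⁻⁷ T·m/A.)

I ≈ 2.59 A

For an N-turn coil, B = Nμ₀I/(2R) with R = 0.0468 m, so I = 2RB/(Nμ₀) = 2 × 0.0468 × 1.50×10⁻² / (432 × 4π×10⁻⁷) = 2.59 A.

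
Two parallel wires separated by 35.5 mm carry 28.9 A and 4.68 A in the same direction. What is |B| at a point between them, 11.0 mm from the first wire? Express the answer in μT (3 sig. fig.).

B ≈ 487 μT

Each long wire gives B = μ₀I/(2πd). Distances are d₁ = 0.011 m and d₂ = 0.0245 m.
B₁ = 5.25×10⁻⁴ T, B₂ = 3.82×10⁻⁵ T.
Between parallel currents the two contributions point in opposite directions, so they subtract. B = |B₁ − B₂| = |5.25×10⁻⁴ − 3.82×10⁻⁵| = 4.87×10⁻⁴ T.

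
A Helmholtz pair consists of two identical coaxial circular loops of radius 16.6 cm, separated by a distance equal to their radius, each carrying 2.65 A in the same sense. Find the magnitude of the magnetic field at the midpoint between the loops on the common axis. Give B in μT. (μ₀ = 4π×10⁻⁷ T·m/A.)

B ≈ 14.4 μT

Each loop contributes B = μ₀IR²/[2(R²+z²)^(3/2)] on the axis, with z measured from that loop.
Loop 1 (z = 0.083 m): B₁ = 7.18×10⁻⁶ T. Loop 2 (z = 0.083 m): B₂ = 7.18×10⁻⁶ T.
The fields add: B = B₁ + B₂ = 1.44×10⁻⁵ T.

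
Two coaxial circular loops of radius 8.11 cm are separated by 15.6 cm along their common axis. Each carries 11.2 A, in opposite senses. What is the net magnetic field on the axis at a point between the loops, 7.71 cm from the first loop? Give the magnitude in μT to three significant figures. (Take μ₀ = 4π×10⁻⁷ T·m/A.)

B ≈ 1.08 μT

Each loop contributes B = μ₀IR²/[2(R²+z²)^(3/2)] on the axis, with z measured from that loop.
Loop 1 (z = 0.0771 m): B₁ = 3.30×10⁻⁵ T. Loop 2 (z = 0.0789 m): B₂ = 3.20×10⁻⁵ T.
The fields oppose: B = |B₁ − B₂| = 1.08×10⁻⁶ T.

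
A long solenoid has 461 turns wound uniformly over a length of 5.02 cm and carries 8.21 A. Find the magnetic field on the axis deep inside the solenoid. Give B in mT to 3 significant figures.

Inside a long solenoid, B = μ₀nI with n = 9183 turns/m.
B = 4π×10⁻⁷ × 9183 × 8.21 = 9.47×10⁻² T.

B ≈ 94.7 mT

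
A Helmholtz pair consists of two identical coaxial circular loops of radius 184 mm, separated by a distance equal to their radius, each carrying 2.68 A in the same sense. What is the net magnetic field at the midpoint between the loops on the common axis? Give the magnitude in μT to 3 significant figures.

B ≈ 13.1 μT

Each loop contributes B = μ₀IR²/[2(R²+z²)^(3/2)] on the axis, with z measured from that loop.
Loop 1 (z = 0.092 m): B₁ = 6.55×10⁻⁶ T. Loop 2 (z = 0.092 m): B₂ = 6.55×10⁻⁶ T.
The fields add: B = B₁ + B₂ = 1.31×10⁻⁵ T.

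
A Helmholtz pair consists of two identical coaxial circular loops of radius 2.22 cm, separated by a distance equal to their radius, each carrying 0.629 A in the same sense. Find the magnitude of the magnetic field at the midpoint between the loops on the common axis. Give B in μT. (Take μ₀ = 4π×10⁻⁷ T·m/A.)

Each loop contributes B = μ₀IR²/[2(R²+z²)^(3/2)] on the axis, with z measured from that loop.
Loop 1 (z = 0.0111 m): B₁ = 1.27×10⁻⁵ T. Loop 2 (z = 0.0111 m): B₂ = 1.27×10⁻⁵ T.
The fields add: B = B₁ + B₂ = 2.55×10⁻⁵ T.

B ≈ 25.5 μT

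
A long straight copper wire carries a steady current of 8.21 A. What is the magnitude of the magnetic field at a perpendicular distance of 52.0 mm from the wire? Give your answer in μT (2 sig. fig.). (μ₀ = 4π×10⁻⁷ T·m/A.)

B ≈ 32 μT

For an infinitely long straight wire, B = μ₀I/(2πd).
B = (4π×10⁻⁷ × 8.21) / (2π × 0.052) = 3.16×10⁻⁵ T.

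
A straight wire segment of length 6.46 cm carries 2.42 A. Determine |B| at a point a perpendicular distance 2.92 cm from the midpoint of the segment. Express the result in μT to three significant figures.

For a finite straight segment, B = (μ₀I/4πd)(sinθ₁ + sinθ₂), where θ₁, θ₂ are the angles from the perpendicular to each end.
The perpendicular from the point meets the wire at its midpoint, so each end is L/2 = 0.0323 m away along the wire.
sinθ₁ = 0.0323/√(0.0323²+0.0292²) = 0.7418; sinθ₂ = 0.0323/√(0.0323²+0.0292²) = 0.7418.
B = (4π×10⁻⁷ × 2.42) / (4π × 0.0292) × (0.7418 + 0.7418) = 1.23×10⁻⁵ T.

B ≈ 12.3 μT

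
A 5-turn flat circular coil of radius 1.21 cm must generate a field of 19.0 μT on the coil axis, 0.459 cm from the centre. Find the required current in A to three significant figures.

For an N-turn coil, B = Nμ₀IR²/[2(R²+z²)^(3/2)] with R = 0.0121 m, z = 0.00459 m, so I = 2B(R²+z²)^(3/2)/(Nμ₀R²) = 2 × 1.90×10⁻⁵ × 2.17×10⁻⁶ / (5 × 4π×10⁻⁷ × 0.0001464) = 8.95×10⁻² A.

I ≈ 0.0895 A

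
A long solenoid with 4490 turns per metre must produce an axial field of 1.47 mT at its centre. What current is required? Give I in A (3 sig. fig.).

I ≈ 0.261 A

Inside a long solenoid B = μ₀nI with n = 4490 m⁻¹, so I = B/(μ₀n).
I = 1.47×10⁻³ / (4π×10⁻⁷ × 4490) = 0.261 A.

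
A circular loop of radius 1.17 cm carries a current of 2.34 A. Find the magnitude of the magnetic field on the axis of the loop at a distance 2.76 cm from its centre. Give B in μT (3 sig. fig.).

B ≈ 7.47 μT

On the axis of a circular loop, B = μ₀IR² / [2(R²+z²)^(3/2)].
R² + z² = (0.0117)² + (0.0276)² = 0.0008986 m², and (R²+z²)^(3/2) = 2.69×10⁻⁵ m³.
B = (4π×10⁻⁷ × 2.34 × 0.0001369) / (2 × 2.69×10⁻⁵) = 7.47×10⁻⁶ T.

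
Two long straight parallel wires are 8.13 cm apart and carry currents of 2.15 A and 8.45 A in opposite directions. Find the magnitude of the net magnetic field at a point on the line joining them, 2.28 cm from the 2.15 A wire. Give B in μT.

B ≈ 47.7 μT

Each long wire gives B = μ₀I/(2πd). Distances are d₁ = 0.0228 m and d₂ = 0.0585 m.
B₁ = 1.89×10⁻⁵ T, B₂ = 2.89×10⁻⁵ T.
Between antiparallel currents both contributions point the same way, so they add. B = B₁ + B₂ = 1.89×10⁻⁵ + 2.89×10⁻⁵ = 4.77×10⁻⁵ T.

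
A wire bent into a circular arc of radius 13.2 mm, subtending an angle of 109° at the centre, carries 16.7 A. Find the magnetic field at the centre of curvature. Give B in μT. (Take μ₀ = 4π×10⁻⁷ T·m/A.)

The Biot–Savart field of a circular arc at its centre is B = μ₀Iφ/(4πR), with φ = 1.902 rad.
B = (4π×10⁻⁷ × 16.7 × 1.902) / (4π × 0.0132) = 2.41×10⁻⁴ T.

B ≈ 241 μT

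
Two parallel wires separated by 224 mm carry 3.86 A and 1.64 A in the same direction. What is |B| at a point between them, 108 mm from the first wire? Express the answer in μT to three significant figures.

Each long wire gives B = μ₀I/(2πd). Distances are d₁ = 0.108 m and d₂ = 0.116 m.
B₁ = 7.15×10⁻⁶ T, B₂ = 2.83×10⁻⁶ T.
Between parallel currents the two contributions point in opposite directions, so they subtract. B = |B₁ − B₂| = |7.15×10⁻⁶ − 2.83×10⁻⁶| = 4.32×10⁻⁶ T.

B ≈ 4.32 μT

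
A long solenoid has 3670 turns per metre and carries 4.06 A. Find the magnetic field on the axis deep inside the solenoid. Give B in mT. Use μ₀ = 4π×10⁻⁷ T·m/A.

Inside a long solenoid, B = μ₀nI with n = 3670 turns/m.
B = 4π×10⁻⁷ × 3670 × 4.06 = 1.87×10⁻² T.

B ≈ 18.7 mT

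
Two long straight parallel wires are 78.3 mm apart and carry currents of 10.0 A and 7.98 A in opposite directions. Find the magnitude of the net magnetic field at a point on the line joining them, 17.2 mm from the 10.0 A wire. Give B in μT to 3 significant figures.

B ≈ 142 μT

Each long wire gives B = μ₀I/(2πd). Distances are d₁ = 0.0172 m and d₂ = 0.0611 m.
B₁ = 1.16×10⁻⁴ T, B₂ = 2.61×10⁻⁵ T.
Between antiparallel currents both contributions point the same way, so they add. B = B₁ + B₂ = 1.16×10⁻⁴ + 2.61×10⁻⁵ = 1.42×10⁻⁴ T.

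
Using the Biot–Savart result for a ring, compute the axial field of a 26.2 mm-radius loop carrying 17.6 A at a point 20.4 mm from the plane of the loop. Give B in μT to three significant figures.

B ≈ 207 μT

On the axis of a circular loop, B = μ₀IR² / [2(R²+z²)^(3/2)].
R² + z² = (0.0262)² + (0.0204)² = 0.001103 m², and (R²+z²)^(3/2) = 3.66×10⁻⁵ m³.
B = (4π×10⁻⁷ × 17.6 × 0.0006864) / (2 × 3.66×10⁻⁵) = 2.07×10⁻⁴ T.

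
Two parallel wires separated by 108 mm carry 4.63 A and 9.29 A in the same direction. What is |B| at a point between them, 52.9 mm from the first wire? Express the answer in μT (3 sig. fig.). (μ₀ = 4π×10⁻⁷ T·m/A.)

B ≈ 16.2 μT

Each long wire gives B = μ₀I/(2πd). Distances are d₁ = 0.0529 m and d₂ = 0.0551 m.
B₁ = 1.75×10⁻⁵ T, B₂ = 3.37×10⁻⁵ T.
Between parallel currents the two contributions point in opposite directions, so they subtract. B = |B₁ − B₂| = |1.75×10⁻⁵ − 3.37×10⁻⁵| = 1.62×10⁻⁵ T.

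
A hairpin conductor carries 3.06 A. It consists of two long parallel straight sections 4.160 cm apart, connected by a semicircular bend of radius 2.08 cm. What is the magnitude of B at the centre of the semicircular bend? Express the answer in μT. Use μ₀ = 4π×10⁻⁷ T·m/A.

B ≈ 75.6 μT

The semicircular arc contributes B_arc = μ₀I·π/(4πR) = μ₀I/(4R) = 4.62×10⁻⁵ T.
Each semi-infinite lead is at perpendicular distance R = 0.0208 m from the centre, with the perpendicular foot at its near end, so it contributes μ₀I/(4πR); both point the same way, together 2.94×10⁻⁵ T.
Arc and leads all point the same direction: B = 4.62×10⁻⁵ + 2.94×10⁻⁵ = 7.56×10⁻⁵ T.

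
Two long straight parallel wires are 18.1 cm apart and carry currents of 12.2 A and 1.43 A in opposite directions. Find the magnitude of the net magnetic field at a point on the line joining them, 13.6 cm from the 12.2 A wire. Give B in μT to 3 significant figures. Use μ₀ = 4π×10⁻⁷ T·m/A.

B ≈ 24.3 μT

Each long wire gives B = μ₀I/(2πd). Distances are d₁ = 0.136 m and d₂ = 0.045 m.
B₁ = 1.79×10⁻⁵ T, B₂ = 6.36×10⁻⁶ T.
Between antiparallel currents both contributions point the same way, so they add. B = B₁ + B₂ = 1.79×10⁻⁵ + 6.36×10⁻⁶ = 2.43×10⁻⁵ T.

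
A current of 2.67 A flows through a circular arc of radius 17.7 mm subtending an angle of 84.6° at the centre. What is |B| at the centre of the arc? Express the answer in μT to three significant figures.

B ≈ 22.3 μT

The Biot–Savart field of a circular arc at its centre is B = μ₀Iφ/(4πR), with φ = 1.477 rad.
B = (4π×10⁻⁷ × 2.67 × 1.477) / (4π × 0.0177) = 2.23×10⁻⁵ T.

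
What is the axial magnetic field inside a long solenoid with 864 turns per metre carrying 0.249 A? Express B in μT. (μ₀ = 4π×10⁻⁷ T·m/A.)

B ≈ 270 μT

Inside a long solenoid, B = μ₀nI with n = 864 turns/m.
B = 4π×10⁻⁷ × 864 × 0.249 = 2.70×10⁻⁴ T.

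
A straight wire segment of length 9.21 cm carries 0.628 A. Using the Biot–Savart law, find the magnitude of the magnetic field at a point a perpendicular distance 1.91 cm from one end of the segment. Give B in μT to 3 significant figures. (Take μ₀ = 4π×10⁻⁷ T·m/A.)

For a finite straight segment, B = (μ₀I/4πd)(sinθ₁ + sinθ₂), where θ₁, θ₂ are the angles from the perpendicular to each end.
The perpendicular foot is at one end, so the two end-offsets along the wire are 0 and L = 0.0921 m.
sinθ₁ = 0/√(0²+0.0191²) = 0.0000; sinθ₂ = 0.0921/√(0.0921²+0.0191²) = 0.9792.
B = (4π×10⁻⁷ × 0.628) / (4π × 0.0191) × (0.0000 + 0.9792) = 3.22×10⁻⁶ T.

B ≈ 3.22 μT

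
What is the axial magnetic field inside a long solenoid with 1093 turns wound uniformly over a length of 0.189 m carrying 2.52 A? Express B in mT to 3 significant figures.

Inside a long solenoid, B = μ₀nI with n = 5783 turns/m.
B = 4π×10⁻⁷ × 5783 × 2.52 = 1.83×10⁻² T.

B ≈ 18.3 mT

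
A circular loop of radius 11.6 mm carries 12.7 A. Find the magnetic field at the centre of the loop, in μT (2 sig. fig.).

At the centre of a circular loop the Biot–Savart law gives B = μ₀I/(2R).
B = (4π×10⁻⁷ × 12.7) / (2 × 0.0116) = 6.88×10⁻⁴ T.

B ≈ 690 μT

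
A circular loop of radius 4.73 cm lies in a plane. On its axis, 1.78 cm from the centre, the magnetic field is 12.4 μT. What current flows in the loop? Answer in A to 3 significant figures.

On the axis of a loop, B = μ₀IR²/[2(R²+z²)^(3/2)], so I = 2B(R²+z²)^(3/2)/(μ₀R²).
R² + z² = 0.002237 + 0.0003168 = 0.002554 m²; raised to 3/2 gives 1.29×10⁻⁴ m³.
I = 2 × 1.24×10⁻⁵ × 1.29×10⁻⁴ / (1.26×10⁻⁶ × 0.002237) = 1.14 A.

I ≈ 1.14 A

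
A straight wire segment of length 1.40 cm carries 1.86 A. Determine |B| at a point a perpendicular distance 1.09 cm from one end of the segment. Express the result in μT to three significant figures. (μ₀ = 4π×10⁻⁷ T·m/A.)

For a finite straight segment, B = (μ₀I/4πd)(sinθ₁ + sinθ₂), where θ₁, θ₂ are the angles from the perpendicular to each end.
The perpendicular foot is at one end, so the two end-offsets along the wire are 0 and L = 0.014 m.
sinθ₁ = 0/√(0²+0.0109²) = 0.0000; sinθ₂ = 0.014/√(0.014²+0.0109²) = 0.7890.
B = (4π×10⁻⁷ × 1.86) / (4π × 0.0109) × (0.0000 + 0.7890) = 1.35×10⁻⁵ T.

B ≈ 13.5 μT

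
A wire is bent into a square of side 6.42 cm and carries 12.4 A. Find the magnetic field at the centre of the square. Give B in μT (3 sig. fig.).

B ≈ 219 μT

Each side is a finite straight segment at perpendicular distance d = a/(2 tan(π/4)) = 0.0321 m from the centre, with end-angles ±π/4.
One side contributes B₁ = (μ₀I/4πd)·2 sin(π/4) = 5.46×10⁻⁵ T.
All 4 sides add in the same direction: B = 4 × 5.46×10⁻⁵ = 2.19×10⁻⁴ T.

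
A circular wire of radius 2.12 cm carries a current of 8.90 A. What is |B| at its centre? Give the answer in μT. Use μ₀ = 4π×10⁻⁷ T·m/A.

B ≈ 264 μT

At the centre of a circular loop the Biot–Savart law gives B = μ₀I/(2R).
B = (4π×10⁻⁷ × 8.90) / (2 × 0.0212) = 2.64×10⁻⁴ T.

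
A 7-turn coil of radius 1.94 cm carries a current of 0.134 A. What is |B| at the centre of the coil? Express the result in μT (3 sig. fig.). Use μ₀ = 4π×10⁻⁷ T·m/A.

B ≈ 30.4 μT

For an N-turn flat coil, B = Nμ₀I/(2R) with R = 0.0194 m.
B = 7 × 4.34×10⁻⁶ T = 3.04×10⁻⁵ T.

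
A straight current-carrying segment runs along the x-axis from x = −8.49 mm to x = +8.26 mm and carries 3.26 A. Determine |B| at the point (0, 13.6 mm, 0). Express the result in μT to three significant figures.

B ≈ 25.1 μT

For a finite straight segment, B = (μ₀I/4πd)(sinθ₁ + sinθ₂), where θ₁, θ₂ are the angles from the perpendicular to each end.
The perpendicular distance is d = 0.0136 m; the end-offsets along the wire are a = 0.00849 m and b = 0.00826 m.
sinθ₁ = 0.00849/√(0.00849²+0.0136²) = 0.5296; sinθ₂ = 0.00826/√(0.00826²+0.0136²) = 0.5191.
B = (4π×10⁻⁷ × 3.26) / (4π × 0.0136) × (0.5296 + 0.5191) = 2.51×10⁻⁵ T.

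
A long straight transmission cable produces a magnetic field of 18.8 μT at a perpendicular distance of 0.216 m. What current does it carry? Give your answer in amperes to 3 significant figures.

For a long straight wire B = μ₀I/(2πd), so I = 2πdB/μ₀.
I = 2π × 0.216 × 1.88×10⁻⁵ / (4π×10⁻⁷) = 20.3 A.

I ≈ 20.3 A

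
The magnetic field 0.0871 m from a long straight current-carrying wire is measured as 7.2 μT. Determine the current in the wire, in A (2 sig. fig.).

For a long straight wire B = μ₀I/(2πd), so I = 2πdB/μ₀.
I = 2π × 0.0871 × 7.20×10⁻⁶ / (4π×10⁻⁷) = 3.14 A.

I ≈ 3.1 A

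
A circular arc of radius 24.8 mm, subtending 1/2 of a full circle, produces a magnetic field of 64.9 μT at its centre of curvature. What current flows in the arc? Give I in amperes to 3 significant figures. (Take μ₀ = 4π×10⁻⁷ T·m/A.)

For a circular arc, B = μ₀Iφ/(4πR) with φ in radians; here φ = 3.142 rad.
So I = 4πRB/(μ₀φ) = 4π × 0.0248 × 6.49×10⁻⁵ / (4π×10⁻⁷ × 3.142) = 5.12 A.

I ≈ 5.12 A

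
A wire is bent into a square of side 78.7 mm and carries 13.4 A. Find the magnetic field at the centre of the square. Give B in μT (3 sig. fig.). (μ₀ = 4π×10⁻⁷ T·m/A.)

B ≈ 193 μT

Each side is a finite straight segment at perpendicular distance d = a/(2 tan(π/4)) = 0.03935 m from the centre, with end-angles ±π/4.
One side contributes B₁ = (μ₀I/4πd)·2 sin(π/4) = 4.82×10⁻⁵ T.
All 4 sides add in the same direction: B = 4 × 4.82×10⁻⁵ = 1.93×10⁻⁴ T.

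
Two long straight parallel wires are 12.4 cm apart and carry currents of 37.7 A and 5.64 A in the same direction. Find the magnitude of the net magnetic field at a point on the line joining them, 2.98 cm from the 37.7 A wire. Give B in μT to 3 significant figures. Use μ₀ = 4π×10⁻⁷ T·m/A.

B ≈ 241 μT

Each long wire gives B = μ₀I/(2πd). Distances are d₁ = 0.0298 m and d₂ = 0.0942 m.
B₁ = 2.53×10⁻⁴ T, B₂ = 1.20×10⁻⁵ T.
Between parallel currents the two contributions point in opposite directions, so they subtract. B = |B₁ − B₂| = |2.53×10⁻⁴ − 1.20×10⁻⁵| = 2.41×10⁻⁴ T.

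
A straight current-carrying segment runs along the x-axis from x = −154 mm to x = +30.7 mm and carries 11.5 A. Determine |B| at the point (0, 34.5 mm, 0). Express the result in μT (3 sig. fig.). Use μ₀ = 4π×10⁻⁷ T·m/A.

For a finite straight segment, B = (μ₀I/4πd)(sinθ₁ + sinθ₂), where θ₁, θ₂ are the angles from the perpendicular to each end.
The perpendicular distance is d = 0.0345 m; the end-offsets along the wire are a = 0.154 m and b = 0.0307 m.
sinθ₁ = 0.154/√(0.154²+0.0345²) = 0.9758; sinθ₂ = 0.0307/√(0.0307²+0.0345²) = 0.6648.
B = (4π×10⁻⁷ × 11.5) / (4π × 0.0345) × (0.9758 + 0.6648) = 5.47×10⁻⁵ T.

B ≈ 54.7 μT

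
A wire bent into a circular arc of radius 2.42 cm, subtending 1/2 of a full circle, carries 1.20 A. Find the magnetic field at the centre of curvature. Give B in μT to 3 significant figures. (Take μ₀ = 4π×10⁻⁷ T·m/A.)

The Biot–Savart field of a circular arc at its centre is B = μ₀Iφ/(4πR), with φ = 3.142 rad.
B = (4π×10⁻⁷ × 1.20 × 3.142) / (4π × 0.0242) = 1.56×10⁻⁵ T.

B ≈ 15.6 μT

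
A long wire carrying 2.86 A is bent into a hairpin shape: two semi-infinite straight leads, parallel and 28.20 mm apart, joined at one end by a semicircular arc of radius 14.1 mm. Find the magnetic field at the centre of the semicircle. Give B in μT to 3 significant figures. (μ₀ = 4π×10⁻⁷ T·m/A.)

B ≈ 104 μT

The semicircular arc contributes B_arc = μ₀I·π/(4πR) = μ₀I/(4R) = 6.37×10⁻⁵ T.
Each semi-infinite lead is at perpendicular distance R = 0.0141 m from the centre, with the perpendicular foot at its near end, so it contributes μ₀I/(4πR); both point the same way, together 4.06×10⁻⁵ T.
Arc and leads all point the same direction: B = 6.37×10⁻⁵ + 4.06×10⁻⁵ = 1.04×10⁻⁴ T.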